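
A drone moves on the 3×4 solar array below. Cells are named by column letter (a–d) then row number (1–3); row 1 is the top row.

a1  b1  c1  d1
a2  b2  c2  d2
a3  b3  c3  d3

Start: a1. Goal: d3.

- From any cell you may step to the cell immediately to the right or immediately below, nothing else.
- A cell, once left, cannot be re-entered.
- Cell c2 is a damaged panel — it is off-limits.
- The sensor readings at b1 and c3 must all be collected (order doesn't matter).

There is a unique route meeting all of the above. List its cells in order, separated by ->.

Moves only go right or down, so the column and row indices never decrease.
Route from a1: right 1 to b1, down 2 to b3, right 2 to d3 — 5 moves in all.
Check: all required cells visited.

a1 -> b1 -> b2 -> b3 -> c3 -> d3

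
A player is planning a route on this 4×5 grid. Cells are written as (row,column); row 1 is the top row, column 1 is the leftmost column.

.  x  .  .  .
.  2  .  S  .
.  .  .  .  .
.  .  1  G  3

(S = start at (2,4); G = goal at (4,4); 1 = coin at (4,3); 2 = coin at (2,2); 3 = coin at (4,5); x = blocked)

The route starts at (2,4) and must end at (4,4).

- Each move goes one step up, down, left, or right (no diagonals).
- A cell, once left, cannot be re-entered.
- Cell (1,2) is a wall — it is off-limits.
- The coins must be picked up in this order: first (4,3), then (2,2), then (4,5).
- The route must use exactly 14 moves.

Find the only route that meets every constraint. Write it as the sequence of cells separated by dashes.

(2,4) - (3,4) - (3,3) - (4,3) - (4,2) - (3,2) - (2,2) - (2,3) - (1,3) - (1,4) - (1,5) - (2,5) - (3,5) - (4,5) - (4,4)

The waypoints must appear in the order (4,3), (2,2), (4,5), with no cell reused.
Route from (2,4): down 1 to (3,4), left 1 to (3,3), down 1 to (4,3), left 1 to (4,2), up 2 to (2,2), right 1 to (2,3), up 1 to (1,3), right 2 to (1,5), down 3 to (4,5), left 1 to (4,4) — 14 moves in all.
Check: order respected (1 at step 3, 2 at step 6, 3 at step 13); 14 moves as required.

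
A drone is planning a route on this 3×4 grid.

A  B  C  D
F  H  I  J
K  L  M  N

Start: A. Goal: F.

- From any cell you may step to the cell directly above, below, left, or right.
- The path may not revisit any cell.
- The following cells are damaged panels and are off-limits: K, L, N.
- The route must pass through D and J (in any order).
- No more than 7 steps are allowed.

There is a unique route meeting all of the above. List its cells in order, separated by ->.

A -> B -> C -> D -> J -> I -> H -> F

Any route must reach D and J and still end at F within 7 moves, so the order of the required stops is forced.
Route from A: right 3 to D, down 1 to J, left 3 to F — 7 moves in all.
Check: all required cells visited; 7 ≤ 7 moves.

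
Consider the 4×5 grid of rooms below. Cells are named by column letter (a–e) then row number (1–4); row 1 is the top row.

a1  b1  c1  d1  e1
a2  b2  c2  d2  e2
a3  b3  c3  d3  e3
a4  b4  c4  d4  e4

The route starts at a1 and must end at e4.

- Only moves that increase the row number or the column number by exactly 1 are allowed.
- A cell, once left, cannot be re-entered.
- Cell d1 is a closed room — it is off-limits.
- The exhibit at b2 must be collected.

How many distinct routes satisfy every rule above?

A right/down-only route from a1 to e4 makes exactly 3 down-moves and 4 right-moves in some order.
With no other constraints that would be C(7,3) = 35 routes.
Split at b2 and multiply the segment counts (each segment already excludes blocked cells): a1→b2: 2; b2→e4: 10; product = 20.
That gives 20 routes.

20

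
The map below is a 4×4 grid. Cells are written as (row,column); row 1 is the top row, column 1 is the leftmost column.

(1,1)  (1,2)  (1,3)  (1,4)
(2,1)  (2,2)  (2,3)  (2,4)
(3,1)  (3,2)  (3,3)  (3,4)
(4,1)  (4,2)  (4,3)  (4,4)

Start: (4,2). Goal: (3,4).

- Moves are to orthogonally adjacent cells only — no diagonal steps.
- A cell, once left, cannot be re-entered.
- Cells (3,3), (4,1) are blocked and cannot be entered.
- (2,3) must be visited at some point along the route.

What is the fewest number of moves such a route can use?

5

Any route passes through (2,3) somewhere between (4,2) and (3,4). Summing Manhattan distances along the two legs ((4,2) → (2,3) → (3,4)) gives a lower bound of 3 + 2 = 5 moves.
A route of 5 moves achieves this: (4,2) → (3,2) → (2,2) → (2,3) → (2,4) → (3,4).
Since 5 matches the lower bound, it is optimal.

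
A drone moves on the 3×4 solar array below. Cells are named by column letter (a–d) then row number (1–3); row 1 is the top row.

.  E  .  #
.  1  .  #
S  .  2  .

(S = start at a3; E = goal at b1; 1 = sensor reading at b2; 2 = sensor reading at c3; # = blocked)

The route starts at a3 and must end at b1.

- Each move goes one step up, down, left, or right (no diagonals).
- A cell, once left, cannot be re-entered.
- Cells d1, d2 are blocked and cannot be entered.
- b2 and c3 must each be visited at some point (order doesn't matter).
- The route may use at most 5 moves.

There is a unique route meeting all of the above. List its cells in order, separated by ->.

The 5-move cap with required stops at b2, c3 leaves no slack for detours.
Route from a3: right 2 to c3, up 1 to c2, left 1 to b2, up 1 to b1 — 5 moves in all.
Check: all required cells visited; 5 ≤ 5 moves.

a3 -> b3 -> c3 -> c2 -> b2 -> b1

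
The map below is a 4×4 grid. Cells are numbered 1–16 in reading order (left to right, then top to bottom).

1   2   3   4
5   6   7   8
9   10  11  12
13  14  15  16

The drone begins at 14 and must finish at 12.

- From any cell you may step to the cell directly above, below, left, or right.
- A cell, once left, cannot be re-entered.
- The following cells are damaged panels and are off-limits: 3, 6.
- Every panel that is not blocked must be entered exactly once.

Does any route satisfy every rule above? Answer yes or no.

no

Cell 2 has only one open neighbour but is neither the start nor the goal, so a Hamiltonian route would have to both enter and leave it through the same neighbour — impossible without revisiting.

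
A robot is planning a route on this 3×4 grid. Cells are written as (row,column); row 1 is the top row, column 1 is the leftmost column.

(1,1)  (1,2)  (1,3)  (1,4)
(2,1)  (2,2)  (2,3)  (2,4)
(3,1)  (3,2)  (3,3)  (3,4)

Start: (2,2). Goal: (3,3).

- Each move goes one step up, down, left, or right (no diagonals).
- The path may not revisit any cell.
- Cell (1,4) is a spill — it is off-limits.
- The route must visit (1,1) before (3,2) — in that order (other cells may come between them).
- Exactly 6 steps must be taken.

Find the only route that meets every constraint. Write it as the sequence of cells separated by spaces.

The waypoints must appear in the order (1,1), (3,2), with no cell reused.
Route from (2,2): up to (1,2), left to (1,1), 2× down (reaching (3,1)), 2× right (reaching (3,3)) — 6 moves in all.
Check: order respected ((1,1) at step 2, (3,2) at step 5); 6 moves as required.

(2,2) (1,2) (1,1) (2,1) (3,1) (3,2) (3,3)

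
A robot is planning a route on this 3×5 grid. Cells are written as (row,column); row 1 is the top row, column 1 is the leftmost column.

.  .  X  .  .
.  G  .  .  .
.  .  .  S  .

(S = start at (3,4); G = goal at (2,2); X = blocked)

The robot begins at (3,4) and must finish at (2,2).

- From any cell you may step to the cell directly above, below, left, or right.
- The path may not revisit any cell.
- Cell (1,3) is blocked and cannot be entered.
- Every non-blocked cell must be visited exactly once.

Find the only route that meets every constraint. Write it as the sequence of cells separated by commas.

(3,4), (3,5), (2,5), (1,5), (1,4), (2,4), (2,3), (3,3), (3,2), (3,1), (2,1), (1,1), (1,2), (2,2)

Need to visit all 14 open cells exactly once, starting at (3,4) and ending at (2,2).
Route from (3,4): right to (3,5), 2× up (reaching (1,5)), left to (1,4), down to (2,4), left to (2,3), down to (3,3), 2× left (reaching (3,1)), 2× up (reaching (1,1)), right to (1,2), down to (2,2) — 13 moves in all.
Check: all 14 open cells covered.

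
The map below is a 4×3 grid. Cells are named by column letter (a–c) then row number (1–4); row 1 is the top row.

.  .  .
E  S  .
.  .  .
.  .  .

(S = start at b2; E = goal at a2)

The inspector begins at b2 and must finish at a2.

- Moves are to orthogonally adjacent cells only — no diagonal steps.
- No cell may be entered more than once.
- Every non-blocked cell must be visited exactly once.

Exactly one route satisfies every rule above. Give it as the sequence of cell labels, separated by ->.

Need to visit all 12 open cells exactly once, starting at b2 and ending at a2.
Cell a1 has only two open neighbours (a2 and b1), so the path must pass straight through it: one of those is the cell it's entered from and the other is where it exits.
Route from b2: down 1 to b3, left 1 to a3, down 1 to a4, right 2 to c4, up 3 to c1, left 2 to a1, down 1 to a2 — 11 moves in all.
Check: all 12 open cells covered.

b2 -> b3 -> a3 -> a4 -> b4 -> c4 -> c3 -> c2 -> c1 -> b1 -> a1 -> a2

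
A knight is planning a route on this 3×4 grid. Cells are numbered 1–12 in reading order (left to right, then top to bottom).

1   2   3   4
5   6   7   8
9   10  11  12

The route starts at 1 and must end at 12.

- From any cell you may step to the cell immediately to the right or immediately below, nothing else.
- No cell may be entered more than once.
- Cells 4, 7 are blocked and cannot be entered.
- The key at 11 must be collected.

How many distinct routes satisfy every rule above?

A right/down-only route from 1 to 12 makes exactly 2 down-moves and 3 right-moves in some order.
With no other constraints that would be C(5,2) = 10 routes.
Split at 11 and multiply the segment counts (each segment already excludes blocked cells): 1→11: 3; 11→12: 1; product = 3.
That gives 3 routes.

3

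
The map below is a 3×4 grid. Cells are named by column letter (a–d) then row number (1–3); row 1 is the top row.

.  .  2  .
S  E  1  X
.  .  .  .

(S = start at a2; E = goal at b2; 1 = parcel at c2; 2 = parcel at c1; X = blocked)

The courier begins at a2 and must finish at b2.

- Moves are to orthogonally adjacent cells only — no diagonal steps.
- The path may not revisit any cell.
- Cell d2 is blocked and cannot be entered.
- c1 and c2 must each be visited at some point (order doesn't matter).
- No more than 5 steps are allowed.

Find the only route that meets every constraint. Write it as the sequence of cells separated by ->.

The 5-move cap with required stops at c1, c2 leaves no slack for detours.
Route from a2: up 1 to a1, right 2 to c1, down 1 to c2, left 1 to b2 — 5 moves in all.
Check: all required cells visited; 5 ≤ 5 moves.

a2 -> a1 -> b1 -> c1 -> c2 -> b2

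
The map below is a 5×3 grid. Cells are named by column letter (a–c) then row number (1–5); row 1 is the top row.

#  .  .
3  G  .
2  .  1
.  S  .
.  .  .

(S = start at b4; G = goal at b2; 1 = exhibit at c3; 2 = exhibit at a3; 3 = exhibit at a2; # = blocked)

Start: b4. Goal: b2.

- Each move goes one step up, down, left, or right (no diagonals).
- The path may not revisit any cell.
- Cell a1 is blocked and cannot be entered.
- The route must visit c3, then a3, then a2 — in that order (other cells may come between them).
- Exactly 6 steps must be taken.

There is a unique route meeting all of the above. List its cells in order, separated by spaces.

b4 c4 c3 b3 a3 a2 b2

The waypoints must appear in the order c3, a3, a2, with no cell reused.
Route from b4: right 1 to c4, up 1 to c3, left 2 to a3, up 1 to a2, right 1 to b2 — 6 moves in all.
Check: order respected (1 at step 2, 2 at step 4, 3 at step 5); 6 moves as required.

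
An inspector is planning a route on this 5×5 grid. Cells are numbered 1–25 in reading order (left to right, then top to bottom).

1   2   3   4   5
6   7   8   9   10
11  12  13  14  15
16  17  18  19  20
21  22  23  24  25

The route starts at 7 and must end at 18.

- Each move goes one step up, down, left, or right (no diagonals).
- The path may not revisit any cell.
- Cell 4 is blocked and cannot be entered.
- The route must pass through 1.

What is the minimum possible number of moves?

Any route passes through 1 somewhere between 7 and 18. Summing Manhattan distances along the two legs (7 → 1 → 18) gives a lower bound of 2 + 5 = 7 moves.
A route of 7 moves achieves this: 7 → 2 → 1 → 6 → 11 → 16 → 17 → 18.
Since 7 matches the lower bound, it is optimal.

7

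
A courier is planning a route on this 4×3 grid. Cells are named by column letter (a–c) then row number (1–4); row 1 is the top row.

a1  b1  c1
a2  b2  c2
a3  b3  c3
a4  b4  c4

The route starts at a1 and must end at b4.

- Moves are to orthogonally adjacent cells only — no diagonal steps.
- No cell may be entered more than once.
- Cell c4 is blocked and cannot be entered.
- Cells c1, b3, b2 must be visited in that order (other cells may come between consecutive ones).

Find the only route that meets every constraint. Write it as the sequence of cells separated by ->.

a1 -> b1 -> c1 -> c2 -> c3 -> b3 -> b2 -> a2 -> a3 -> a4 -> b4

The waypoints must appear in the order c1, b3, b2, with no cell reused.
Route from a1: right 2 to c1, down 2 to c3, left 1 to b3, up 1 to b2, left 1 to a2, down 2 to a4, right 1 to b4 — 10 moves in all.
Check: order respected (c1 at step 2, b3 at step 5, b2 at step 6).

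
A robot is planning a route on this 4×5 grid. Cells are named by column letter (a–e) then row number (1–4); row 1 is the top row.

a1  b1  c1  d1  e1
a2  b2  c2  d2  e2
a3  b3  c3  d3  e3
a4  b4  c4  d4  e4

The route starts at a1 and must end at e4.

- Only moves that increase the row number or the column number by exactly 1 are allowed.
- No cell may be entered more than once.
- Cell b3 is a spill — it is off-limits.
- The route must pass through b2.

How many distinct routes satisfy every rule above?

A right/down-only route from a1 to e4 makes exactly 3 down-moves and 4 right-moves in some order.
With no other constraints that would be C(7,3) = 35 routes.
Split at b2 and multiply the segment counts (each segment already excludes blocked cells): a1→b2: 2; b2→e4: 6; product = 12.
That gives 12 routes.

12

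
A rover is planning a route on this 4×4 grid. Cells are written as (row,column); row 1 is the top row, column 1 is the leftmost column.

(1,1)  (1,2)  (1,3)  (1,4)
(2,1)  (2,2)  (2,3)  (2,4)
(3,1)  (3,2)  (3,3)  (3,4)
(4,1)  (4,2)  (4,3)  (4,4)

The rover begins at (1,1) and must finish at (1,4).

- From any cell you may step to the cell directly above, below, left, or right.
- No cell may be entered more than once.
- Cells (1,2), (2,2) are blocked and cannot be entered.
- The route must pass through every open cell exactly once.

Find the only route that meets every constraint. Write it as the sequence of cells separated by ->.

Need to visit all 14 open cells exactly once, starting at (1,1) and ending at (1,4).
Cell (1,3) has only two open neighbours ((2,3) and (1,4)), so the path must pass straight through it: one of those is the cell it's entered from and the other is where it exits.
Route from (1,1): 3× down (reaching (4,1)), right to (4,2), up to (3,2), right to (3,3), down to (4,3), right to (4,4), 2× up (reaching (2,4)), left to (2,3), up to (1,3), right to (1,4) — 13 moves in all.
Check: all 14 open cells covered.

(1,1) -> (2,1) -> (3,1) -> (4,1) -> (4,2) -> (3,2) -> (3,3) -> (4,3) -> (4,4) -> (3,4) -> (2,4) -> (2,3) -> (1,3) -> (1,4)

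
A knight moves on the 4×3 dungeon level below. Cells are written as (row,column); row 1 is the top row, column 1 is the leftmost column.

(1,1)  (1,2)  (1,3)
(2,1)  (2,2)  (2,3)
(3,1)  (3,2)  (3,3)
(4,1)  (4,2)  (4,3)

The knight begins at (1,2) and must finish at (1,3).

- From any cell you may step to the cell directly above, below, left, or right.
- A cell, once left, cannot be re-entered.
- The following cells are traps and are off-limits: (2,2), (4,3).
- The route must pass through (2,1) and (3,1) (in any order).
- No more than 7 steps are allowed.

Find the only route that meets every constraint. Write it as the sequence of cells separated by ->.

Any route must reach (2,1) and (3,1) and still end at (1,3) within 7 moves, so the order of the required stops is forced.
Route from (1,2): left 1 to (1,1), down 2 to (3,1), right 2 to (3,3), up 2 to (1,3) — 7 moves in all.
Check: all required cells visited; 7 ≤ 7 moves.

(1,2) -> (1,1) -> (2,1) -> (3,1) -> (3,2) -> (3,3) -> (2,3) -> (1,3)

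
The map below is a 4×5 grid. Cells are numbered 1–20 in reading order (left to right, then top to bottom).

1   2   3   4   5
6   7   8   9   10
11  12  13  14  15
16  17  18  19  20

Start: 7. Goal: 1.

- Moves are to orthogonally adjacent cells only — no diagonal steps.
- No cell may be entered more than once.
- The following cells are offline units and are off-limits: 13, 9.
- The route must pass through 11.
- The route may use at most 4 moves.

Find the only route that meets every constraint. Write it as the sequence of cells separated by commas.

Any route must reach 11 and still end at 1 within 4 moves, so the order of the required stops is forced.
Route from 7: down 1 to 12, left 1 to 11, up 2 to 1 — 4 moves in all.
Check: all required cells visited; 4 ≤ 4 moves.

7, 12, 11, 6, 1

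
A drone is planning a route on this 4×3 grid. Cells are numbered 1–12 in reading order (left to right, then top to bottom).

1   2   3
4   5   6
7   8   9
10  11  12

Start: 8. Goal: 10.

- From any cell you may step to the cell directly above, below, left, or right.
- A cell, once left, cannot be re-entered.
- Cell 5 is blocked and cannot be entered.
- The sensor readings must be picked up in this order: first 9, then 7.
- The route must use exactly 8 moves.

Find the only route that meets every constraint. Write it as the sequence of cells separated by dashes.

8 - 9 - 6 - 3 - 2 - 1 - 4 - 7 - 10

The waypoints must appear in the order 9, 7, with no cell reused.
Route from 8: right 1 to 9, up 2 to 3, left 2 to 1, down 3 to 10 — 8 moves in all.
Check: order respected (9 at step 1, 7 at step 7); 8 moves as required.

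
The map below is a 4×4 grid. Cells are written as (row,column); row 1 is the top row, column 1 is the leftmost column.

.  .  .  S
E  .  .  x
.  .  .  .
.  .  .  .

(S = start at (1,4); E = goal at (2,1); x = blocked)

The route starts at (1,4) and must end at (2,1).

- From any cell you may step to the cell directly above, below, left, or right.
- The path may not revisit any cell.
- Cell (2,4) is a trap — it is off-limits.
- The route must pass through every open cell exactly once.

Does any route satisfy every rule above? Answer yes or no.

yes

One route that works: (1,4) → (1,3) → (2,3) → (3,3) → (3,4) → (4,4) → (4,3) → (4,2) → (4,1) → (3,1) → (3,2) → (2,2) → (1,2) → (1,1) → (2,1).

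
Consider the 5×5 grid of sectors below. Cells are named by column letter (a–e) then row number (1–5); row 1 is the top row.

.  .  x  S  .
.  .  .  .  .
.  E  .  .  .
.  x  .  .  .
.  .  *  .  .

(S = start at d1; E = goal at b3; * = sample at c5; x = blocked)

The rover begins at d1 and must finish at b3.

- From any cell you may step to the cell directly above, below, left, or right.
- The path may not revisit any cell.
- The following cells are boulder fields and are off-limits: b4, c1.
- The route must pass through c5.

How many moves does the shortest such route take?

Any route passes through c5 somewhere between d1 and b3. Summing Manhattan distances along the two legs (d1 → c5 → b3) gives a lower bound of 5 + 3 = 8 moves.
A route of 8 moves achieves this: d1 → d2 → d3 → d4 → d5 → c5 → c4 → c3 → b3.
Since 8 matches the lower bound, it is optimal.

8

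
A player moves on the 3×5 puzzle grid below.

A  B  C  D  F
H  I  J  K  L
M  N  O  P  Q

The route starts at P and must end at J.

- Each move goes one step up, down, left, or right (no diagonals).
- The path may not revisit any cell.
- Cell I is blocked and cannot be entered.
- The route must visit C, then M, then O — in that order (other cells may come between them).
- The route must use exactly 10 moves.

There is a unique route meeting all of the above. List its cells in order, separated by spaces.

P K D C B A H M N O J

The waypoints must appear in the order C, M, O, with no cell reused.
Route from P: 2× up (reaching D), 3× left (reaching A), 2× down (reaching M), 2× right (reaching O), up to J — 10 moves in all.
Check: order respected (C at step 3, M at step 7, O at step 9); 10 moves as required.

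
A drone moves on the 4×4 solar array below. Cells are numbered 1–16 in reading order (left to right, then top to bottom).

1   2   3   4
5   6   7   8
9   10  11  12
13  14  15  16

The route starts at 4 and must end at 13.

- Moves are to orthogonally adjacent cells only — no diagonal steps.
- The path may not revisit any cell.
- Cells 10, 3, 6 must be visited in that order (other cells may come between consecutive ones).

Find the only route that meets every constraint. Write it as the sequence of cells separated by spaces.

The waypoints must appear in the order 10, 3, 6, with no cell reused.
Route from 4: down 3 to 16, left 2 to 14, up 1 to 10, right 1 to 11, up 2 to 3, left 1 to 2, down 1 to 6, left 1 to 5, down 2 to 13 — 14 moves in all.
Check: order respected (10 at step 6, 3 at step 9, 6 at step 11).

4 8 12 16 15 14 10 11 7 3 2 6 5 9 13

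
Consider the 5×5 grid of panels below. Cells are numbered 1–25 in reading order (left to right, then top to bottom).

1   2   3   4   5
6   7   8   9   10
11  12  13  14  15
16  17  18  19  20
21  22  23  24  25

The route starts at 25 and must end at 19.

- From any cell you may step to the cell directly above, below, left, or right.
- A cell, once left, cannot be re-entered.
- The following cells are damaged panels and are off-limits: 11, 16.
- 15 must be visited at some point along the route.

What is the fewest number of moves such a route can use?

4

Any route passes through 15 somewhere between 25 and 19. Summing Manhattan distances along the two legs (25 → 15 → 19) gives a lower bound of 2 + 2 = 4 moves.
A route of 4 moves achieves this: 25 → 20 → 15 → 14 → 19.
Since 4 matches the lower bound, it is optimal.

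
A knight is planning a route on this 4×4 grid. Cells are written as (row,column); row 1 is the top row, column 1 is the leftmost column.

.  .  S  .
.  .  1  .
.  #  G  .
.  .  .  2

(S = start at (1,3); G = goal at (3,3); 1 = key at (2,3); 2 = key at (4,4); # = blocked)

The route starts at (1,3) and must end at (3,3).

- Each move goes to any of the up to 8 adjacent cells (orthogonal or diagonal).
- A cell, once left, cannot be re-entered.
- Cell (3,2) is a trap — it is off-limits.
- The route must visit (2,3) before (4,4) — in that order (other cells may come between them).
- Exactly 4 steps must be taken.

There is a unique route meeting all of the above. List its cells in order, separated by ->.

(1,3) -> (2,3) -> (3,4) -> (4,4) -> (3,3)

The waypoints must appear in the order (2,3), (4,4), with no cell reused.
Route from (1,3): down to (2,3), down-right to (3,4), down to (4,4), up-left to (3,3) — 4 moves in all.
Check: order respected (1 at step 1, 2 at step 3); 4 moves as required.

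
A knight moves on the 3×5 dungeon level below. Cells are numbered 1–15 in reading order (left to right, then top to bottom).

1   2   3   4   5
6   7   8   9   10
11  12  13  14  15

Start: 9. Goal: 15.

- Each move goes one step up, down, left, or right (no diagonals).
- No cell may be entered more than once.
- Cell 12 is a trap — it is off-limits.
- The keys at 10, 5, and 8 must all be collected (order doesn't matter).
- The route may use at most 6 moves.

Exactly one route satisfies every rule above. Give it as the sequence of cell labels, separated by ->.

The budget equals the shortest possible length, so every move has to be on a shortest route through the required cells.
Route from 9: left to 8, up to 3, 2× right (reaching 5), 2× down (reaching 15) — 6 moves in all.
Check: all required cells visited; 6 ≤ 6 moves.

9 -> 8 -> 3 -> 4 -> 5 -> 10 -> 15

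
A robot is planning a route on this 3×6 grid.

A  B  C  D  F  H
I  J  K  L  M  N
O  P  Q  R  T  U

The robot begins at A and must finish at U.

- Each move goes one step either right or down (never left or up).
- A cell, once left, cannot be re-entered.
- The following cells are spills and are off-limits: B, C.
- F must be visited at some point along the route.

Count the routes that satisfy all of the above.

0

A right/down-only route from A to U makes exactly 2 down-moves and 5 right-moves in some order.
With no other constraints that would be C(7,2) = 21 routes.
Split at F and multiply the segment counts (each segment already excludes blocked cells): A→F: 0; F→U: 3; product = 0.
No route satisfies every constraint, so the count is 0.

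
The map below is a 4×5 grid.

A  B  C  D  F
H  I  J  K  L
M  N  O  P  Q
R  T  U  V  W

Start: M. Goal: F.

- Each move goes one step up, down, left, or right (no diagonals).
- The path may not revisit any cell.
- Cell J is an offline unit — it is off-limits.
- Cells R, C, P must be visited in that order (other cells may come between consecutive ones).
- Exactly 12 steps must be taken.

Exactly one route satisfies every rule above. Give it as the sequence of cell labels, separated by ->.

The waypoints must appear in the order R, C, P, with no cell reused.
Route from M: down 1 to R, right 1 to T, up 3 to B, right 2 to D, down 2 to P, right 1 to Q, up 2 to F — 12 moves in all.
Check: order respected (R at step 1, C at step 6, P at step 9); 12 moves as required.

M -> R -> T -> N -> I -> B -> C -> D -> K -> P -> Q -> L -> F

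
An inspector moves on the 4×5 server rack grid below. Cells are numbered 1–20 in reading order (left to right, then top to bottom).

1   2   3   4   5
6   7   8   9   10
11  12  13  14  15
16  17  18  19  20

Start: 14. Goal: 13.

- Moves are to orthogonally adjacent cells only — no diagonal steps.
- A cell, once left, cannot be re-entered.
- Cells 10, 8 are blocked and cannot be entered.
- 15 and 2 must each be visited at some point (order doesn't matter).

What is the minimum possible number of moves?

Any route passes through 15 and 2 in some order between 14 and 13. Summing Manhattan distances along each leg and taking the cheapest ordering (14 → 15 → 2 → 13) gives a lower bound of 1 + 5 + 3 = 9 moves.
The shortest route satisfying every rule uses 13 moves: 14 → 15 → 20 → 19 → 18 → 17 → 16 → 11 → 6 → 1 → 2 → 7 → 12 → 13.
The bound of 9 isn't tight here; checking systematically, no route of length 9 through 12 satisfies every constraint (on a 4-connected grid the length of any start-to-goal walk has the same parity as the Manhattan bound, so only lengths 9, 11, 13, … need checking), so 13 is the minimum.

13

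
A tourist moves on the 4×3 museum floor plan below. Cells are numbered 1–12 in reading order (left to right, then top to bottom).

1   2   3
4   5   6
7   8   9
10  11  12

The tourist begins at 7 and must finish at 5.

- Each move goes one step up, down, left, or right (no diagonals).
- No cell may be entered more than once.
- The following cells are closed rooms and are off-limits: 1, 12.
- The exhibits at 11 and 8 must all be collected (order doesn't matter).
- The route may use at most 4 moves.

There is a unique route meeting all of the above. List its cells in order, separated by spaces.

7 10 11 8 5

Any route must reach 11 and 8 and still end at 5 within 4 moves, so the order of the required stops is forced.
Route from 7: down to 10, right to 11, 2× up (reaching 5) — 4 moves in all.
Check: all required cells visited; 4 ≤ 4 moves.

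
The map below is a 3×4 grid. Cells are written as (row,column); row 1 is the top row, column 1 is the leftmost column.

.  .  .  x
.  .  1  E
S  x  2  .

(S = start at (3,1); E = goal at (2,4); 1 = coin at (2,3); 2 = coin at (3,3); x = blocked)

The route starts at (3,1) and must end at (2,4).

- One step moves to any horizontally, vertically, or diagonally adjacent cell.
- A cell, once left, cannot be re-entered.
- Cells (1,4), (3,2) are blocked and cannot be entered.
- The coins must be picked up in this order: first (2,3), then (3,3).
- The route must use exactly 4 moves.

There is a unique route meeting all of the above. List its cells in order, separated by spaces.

(3,1) (2,2) (2,3) (3,3) (2,4)

The waypoints must appear in the order (2,3), (3,3), with no cell reused.
Route from (3,1): up-right 1 to (2,2), right 1 to (2,3), down 1 to (3,3), up-right 1 to (2,4) — 4 moves in all.
Check: order respected (1 at step 2, 2 at step 3); 4 moves as required.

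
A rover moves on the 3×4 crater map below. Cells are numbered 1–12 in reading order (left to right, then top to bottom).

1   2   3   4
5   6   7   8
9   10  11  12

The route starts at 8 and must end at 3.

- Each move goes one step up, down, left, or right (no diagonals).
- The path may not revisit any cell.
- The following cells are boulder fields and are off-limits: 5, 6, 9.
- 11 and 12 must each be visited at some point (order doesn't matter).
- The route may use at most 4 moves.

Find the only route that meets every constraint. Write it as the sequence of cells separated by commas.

The budget equals the shortest possible length, so every move has to be on a shortest route through the required cells.
Route from 8: down 1 to 12, left 1 to 11, up 2 to 3 — 4 moves in all.
Check: all required cells visited; 4 ≤ 4 moves.

8, 12, 11, 7, 3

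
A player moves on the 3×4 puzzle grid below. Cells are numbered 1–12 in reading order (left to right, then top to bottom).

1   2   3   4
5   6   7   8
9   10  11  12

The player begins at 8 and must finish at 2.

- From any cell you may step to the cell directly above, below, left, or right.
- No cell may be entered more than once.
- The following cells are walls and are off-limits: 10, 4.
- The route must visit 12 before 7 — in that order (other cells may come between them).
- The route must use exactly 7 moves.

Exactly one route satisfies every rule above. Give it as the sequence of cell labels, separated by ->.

8 -> 12 -> 11 -> 7 -> 6 -> 5 -> 1 -> 2

The waypoints must appear in the order 12, 7, with no cell reused.
Route from 8: down 1 to 12, left 1 to 11, up 1 to 7, left 2 to 5, up 1 to 1, right 1 to 2 — 7 moves in all.
Check: order respected (12 at step 1, 7 at step 3); 7 moves as required.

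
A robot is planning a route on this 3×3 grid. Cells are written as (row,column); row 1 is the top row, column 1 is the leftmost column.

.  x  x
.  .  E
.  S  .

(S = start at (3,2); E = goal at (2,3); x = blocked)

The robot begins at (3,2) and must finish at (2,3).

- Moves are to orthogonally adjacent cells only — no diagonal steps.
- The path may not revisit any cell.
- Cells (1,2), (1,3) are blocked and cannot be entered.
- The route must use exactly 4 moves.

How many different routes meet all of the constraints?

Need simple routes of exactly 4 moves from (3,2) to (2,3) (Manhattan distance 2, so 1 moves are spent on a detour and 1 undoing it).
Enumerating: (3,2) (3,1) (2,1) (2,2) (2,3).
That gives 1 route.

1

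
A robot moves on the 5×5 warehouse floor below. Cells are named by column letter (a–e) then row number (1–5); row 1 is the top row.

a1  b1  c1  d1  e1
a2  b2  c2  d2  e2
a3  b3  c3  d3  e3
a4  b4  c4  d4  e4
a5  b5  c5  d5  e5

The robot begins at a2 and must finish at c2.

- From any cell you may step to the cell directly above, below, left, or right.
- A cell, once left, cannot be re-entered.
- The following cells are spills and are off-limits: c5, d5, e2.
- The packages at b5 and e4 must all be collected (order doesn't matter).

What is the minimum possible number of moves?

Any route passes through b5 and e4 in some order between a2 and c2. Summing Manhattan distances along each leg and taking the cheapest ordering (a2 → b5 → e4 → c2) gives a lower bound of 4 + 4 + 4 = 12 moves.
A route of 12 moves achieves this: a2 → a3 → a4 → a5 → b5 → b4 → c4 → d4 → e4 → e3 → d3 → d2 → c2.
Since 12 matches the lower bound, it is optimal.

12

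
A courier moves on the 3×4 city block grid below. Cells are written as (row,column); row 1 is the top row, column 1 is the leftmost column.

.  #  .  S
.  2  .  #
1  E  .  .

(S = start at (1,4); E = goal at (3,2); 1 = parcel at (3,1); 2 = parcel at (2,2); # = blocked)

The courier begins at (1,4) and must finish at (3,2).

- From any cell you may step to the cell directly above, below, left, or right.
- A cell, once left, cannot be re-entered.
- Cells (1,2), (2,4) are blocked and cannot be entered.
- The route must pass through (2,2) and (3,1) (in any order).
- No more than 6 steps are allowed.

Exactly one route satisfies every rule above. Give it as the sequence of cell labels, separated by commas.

(1,4), (1,3), (2,3), (2,2), (2,1), (3,1), (3,2)

The budget equals the shortest possible length, so every move has to be on a shortest route through the required cells.
Route from (1,4): left to (1,3), down to (2,3), 2× left (reaching (2,1)), down to (3,1), right to (3,2) — 6 moves in all.
Check: all required cells visited; 6 ≤ 6 moves.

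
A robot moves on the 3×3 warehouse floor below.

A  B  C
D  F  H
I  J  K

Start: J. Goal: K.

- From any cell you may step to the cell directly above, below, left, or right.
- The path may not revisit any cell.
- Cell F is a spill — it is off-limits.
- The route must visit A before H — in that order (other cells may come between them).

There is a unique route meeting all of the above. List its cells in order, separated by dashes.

J - I - D - A - B - C - H - K

The waypoints must appear in the order A, H, with no cell reused.
Route from J: left 1 to I, up 2 to A, right 2 to C, down 2 to K — 7 moves in all.
Check: order respected (A at step 3, H at step 6).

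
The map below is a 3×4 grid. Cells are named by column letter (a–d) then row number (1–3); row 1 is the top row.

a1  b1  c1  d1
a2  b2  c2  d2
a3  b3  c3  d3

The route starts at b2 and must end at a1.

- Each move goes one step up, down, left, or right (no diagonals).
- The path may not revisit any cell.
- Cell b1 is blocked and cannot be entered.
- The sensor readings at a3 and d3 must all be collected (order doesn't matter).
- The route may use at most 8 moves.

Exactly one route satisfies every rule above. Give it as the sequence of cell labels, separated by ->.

b2 -> c2 -> d2 -> d3 -> c3 -> b3 -> a3 -> a2 -> a1

The 8-move cap with required stops at a3, d3 leaves no slack for detours.
Route from b2: right 2 to d2, down 1 to d3, left 3 to a3, up 2 to a1 — 8 moves in all.
Check: all required cells visited; 8 ≤ 8 moves.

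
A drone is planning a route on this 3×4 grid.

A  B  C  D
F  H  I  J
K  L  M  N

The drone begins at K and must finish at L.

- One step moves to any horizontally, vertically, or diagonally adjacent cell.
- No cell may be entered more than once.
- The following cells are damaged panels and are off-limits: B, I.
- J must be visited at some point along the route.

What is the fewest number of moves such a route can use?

Any route passes through J somewhere between K and L. Summing Chebyshev distances along the two legs (K → J → L) gives a lower bound of 3 + 2 = 5 moves.
A route of 5 moves achieves this: K → H → C → J → M → L.
Since 5 matches the lower bound, it is optimal.

5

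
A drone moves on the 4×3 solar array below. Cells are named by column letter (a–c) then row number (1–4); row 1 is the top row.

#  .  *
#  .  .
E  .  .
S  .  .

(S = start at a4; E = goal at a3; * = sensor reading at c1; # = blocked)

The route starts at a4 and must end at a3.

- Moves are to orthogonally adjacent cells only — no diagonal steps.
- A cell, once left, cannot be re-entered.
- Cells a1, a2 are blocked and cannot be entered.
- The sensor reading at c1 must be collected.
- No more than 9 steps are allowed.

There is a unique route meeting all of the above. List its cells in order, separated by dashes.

a4 - b4 - c4 - c3 - c2 - c1 - b1 - b2 - b3 - a3

Any route must reach c1 and still end at a3 within 9 moves, so the order of the required stops is forced.
Route from a4: 2× right (reaching c4), 3× up (reaching c1), left to b1, 2× down (reaching b3), left to a3 — 9 moves in all.
Check: all required cells visited; 9 ≤ 9 moves.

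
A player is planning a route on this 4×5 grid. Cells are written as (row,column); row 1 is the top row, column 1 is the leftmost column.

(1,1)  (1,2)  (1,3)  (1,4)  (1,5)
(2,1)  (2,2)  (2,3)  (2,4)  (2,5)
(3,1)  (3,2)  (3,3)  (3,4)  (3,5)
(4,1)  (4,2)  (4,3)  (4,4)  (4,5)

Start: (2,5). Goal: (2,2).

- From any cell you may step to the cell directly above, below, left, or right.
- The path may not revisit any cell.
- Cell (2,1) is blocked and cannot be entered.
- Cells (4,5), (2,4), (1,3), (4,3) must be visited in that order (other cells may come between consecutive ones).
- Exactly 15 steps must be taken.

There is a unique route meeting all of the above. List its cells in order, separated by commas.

The waypoints must appear in the order (4,5), (2,4), (1,3), (4,3), with no cell reused.
Route from (2,5): 2× down (reaching (4,5)), left to (4,4), 3× up (reaching (1,4)), left to (1,3), 3× down (reaching (4,3)), 2× left (reaching (4,1)), up to (3,1), right to (3,2), up to (2,2) — 15 moves in all.
Check: order respected ((4,5) at step 2, (2,4) at step 5, (1,3) at step 7, (4,3) at step 10); 15 moves as required.

(2,5), (3,5), (4,5), (4,4), (3,4), (2,4), (1,4), (1,3), (2,3), (3,3), (4,3), (4,2), (4,1), (3,1), (3,2), (2,2)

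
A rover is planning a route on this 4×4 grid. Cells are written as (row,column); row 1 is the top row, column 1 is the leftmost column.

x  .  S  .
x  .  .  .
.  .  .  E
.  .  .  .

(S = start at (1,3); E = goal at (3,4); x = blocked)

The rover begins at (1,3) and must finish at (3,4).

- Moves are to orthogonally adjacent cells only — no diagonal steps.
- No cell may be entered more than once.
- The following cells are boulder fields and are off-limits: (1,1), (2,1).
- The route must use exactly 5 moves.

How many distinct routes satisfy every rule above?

Need simple routes of exactly 5 moves from (1,3) to (3,4) (Manhattan distance 3, so 1 moves are spent on a detour and 1 undoing it).
Enumerating: (1,3) (2,3) (3,3) (4,3) (4,4) (3,4) | (1,3) (2,3) (2,2) (3,2) (3,3) (3,4) | (1,3) (1,2) (2,2) (3,2) (3,3) (3,4) | (1,3) (1,2) (2,2) (2,3) (3,3) (3,4) | (1,3) (1,2) (2,2) (2,3) (2,4) (3,4) | (1,3) (1,4) (2,4) (2,3) (3,3) (3,4).
That gives 6 routes.

6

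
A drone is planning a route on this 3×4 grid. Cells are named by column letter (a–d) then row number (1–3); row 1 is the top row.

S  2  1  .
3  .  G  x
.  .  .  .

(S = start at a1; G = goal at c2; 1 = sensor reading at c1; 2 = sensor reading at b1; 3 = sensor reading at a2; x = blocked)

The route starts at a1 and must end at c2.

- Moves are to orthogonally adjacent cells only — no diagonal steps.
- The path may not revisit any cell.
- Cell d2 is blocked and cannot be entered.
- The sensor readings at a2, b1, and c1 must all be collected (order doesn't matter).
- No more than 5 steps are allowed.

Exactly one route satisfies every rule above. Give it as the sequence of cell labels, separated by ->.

The 5-move cap with required stops at a2, b1, c1 leaves no slack for detours.
Route from a1: down to a2, right to b2, up to b1, right to c1, down to c2 — 5 moves in all.
Check: all required cells visited; 5 ≤ 5 moves.

a1 -> a2 -> b2 -> b1 -> c1 -> c2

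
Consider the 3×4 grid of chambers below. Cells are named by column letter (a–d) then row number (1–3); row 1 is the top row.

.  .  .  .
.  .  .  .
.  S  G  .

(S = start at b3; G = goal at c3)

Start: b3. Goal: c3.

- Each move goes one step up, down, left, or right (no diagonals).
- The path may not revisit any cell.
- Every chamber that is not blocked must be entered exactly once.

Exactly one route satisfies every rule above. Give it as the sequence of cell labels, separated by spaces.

b3 a3 a2 a1 b1 b2 c2 c1 d1 d2 d3 c3

Need to visit all 12 open cells exactly once, starting at b3 and ending at c3.
Cell d3 has only two open neighbours (d2 and c3), so the path must pass straight through it: one of those is the cell it's entered from and the other is where it exits.
Route from b3: left to a3, 2× up (reaching a1), right to b1, down to b2, right to c2, up to c1, right to d1, 2× down (reaching d3), left to c3 — 11 moves in all.
Check: all 12 open cells covered.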